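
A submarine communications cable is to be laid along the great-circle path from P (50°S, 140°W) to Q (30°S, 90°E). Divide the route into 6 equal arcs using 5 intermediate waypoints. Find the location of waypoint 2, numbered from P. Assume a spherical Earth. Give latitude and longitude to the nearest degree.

≈ (65°S, 170°E)

Write both endpoints as unit vectors p₁, p₂ with components (cos φ cos λ, cos φ sin λ, sin φ).
The central angle between the endpoints is δ = arccos(p₁·p₂) ≈ 1.546 rad (88.6°).
Interpolate at f = 2/6 with slerp weights a = sin((1−f)δ)/sin δ ≈ 0.858, b = sin(fδ)/sin δ ≈ 0.493.
p = a·p₁ + b·p₂ ≈ (-0.422, 0.072, -0.904); φ = arcsin(p_z) ≈ -64.63°, λ = atan2(p_y, p_x) ≈ 170.27°.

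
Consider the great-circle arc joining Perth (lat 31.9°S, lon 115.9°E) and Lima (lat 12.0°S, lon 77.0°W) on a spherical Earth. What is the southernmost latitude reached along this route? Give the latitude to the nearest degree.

≈ 75°S

The great circle lies in the plane with unit normal n̂ = (p₁ × p₂)/|p₁ × p₂|.
Here n̂_z ≈ +0.259; the vertex latitude is φ_max = arccos|n̂_z| ≈ 75.0°.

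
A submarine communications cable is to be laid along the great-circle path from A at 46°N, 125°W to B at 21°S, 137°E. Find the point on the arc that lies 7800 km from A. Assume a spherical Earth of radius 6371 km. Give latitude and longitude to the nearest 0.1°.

≈ 7.8°N, 165.6°E

Convert each endpoint to a unit vector on the sphere (x = cos φ cos λ, y = cos φ sin λ, z = sin φ).
The central angle between the endpoints is δ = arccos(p₁·p₂) ≈ 1.926 rad (110.4°). The total great-circle distance is δ·R ≈ 1.926 × 6371 ≈ 12272 km, so the target fraction is f = 7800/12272 ≈ 0.636.
Interpolate at f ≈ 0.636 with slerp weights a = sin((1−f)δ)/sin δ ≈ 0.689, b = sin(fδ)/sin δ ≈ 1.003.
p = a·p₁ + b·p₂ ≈ (-0.959, 0.247, 0.136); φ = arcsin(p_z) ≈ 7.81°, λ = atan2(p_y, p_x) ≈ 165.57°.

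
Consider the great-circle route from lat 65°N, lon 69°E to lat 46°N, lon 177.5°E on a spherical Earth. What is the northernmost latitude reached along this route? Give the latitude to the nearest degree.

≈ 70°N

The great circle lies in the plane with unit normal n̂ = (p₁ × p₂)/|p₁ × p₂|.
Here n̂_z ≈ +0.336; the vertex latitude is φ_max = arccos|n̂_z| ≈ 70.4°.
Check via Clairaut: cos φ_max = |cos φ₁| · sin C = cos(65.0°)·sin(52.6°) ≈ 0.336, again giving ≈ 70.4°.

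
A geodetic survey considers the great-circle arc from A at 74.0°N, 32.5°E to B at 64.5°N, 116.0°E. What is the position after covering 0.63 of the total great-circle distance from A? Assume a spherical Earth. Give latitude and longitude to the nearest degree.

≈ 72°N, 96°E

Convert each endpoint to a unit vector on the sphere (x = cos φ cos λ, y = cos φ sin λ, z = sin φ).
The central angle between the endpoints is δ = arccos(p₁·p₂) ≈ 0.493 rad (28.2°).
Interpolate at f = 0.63 with slerp weights a = sin((1−f)δ)/sin δ ≈ 0.383, b = sin(fδ)/sin δ ≈ 0.646.
p = a·p₁ + b·p₂ ≈ (-0.033, 0.307, 0.951); φ = arcsin(p_z) ≈ 72.04°, λ = atan2(p_y, p_x) ≈ 96.10°.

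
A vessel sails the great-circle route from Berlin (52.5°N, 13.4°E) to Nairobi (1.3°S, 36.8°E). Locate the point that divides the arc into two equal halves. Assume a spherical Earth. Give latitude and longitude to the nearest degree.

≈ 26°N, 28°E

The haversine formula gives a central angle δ ≈ 1.000 rad (57.3°) between the endpoints.
Interpolate at f = 1/2 with slerp weights a = sin((1−f)δ)/sin δ ≈ 0.570, b = sin(fδ)/sin δ ≈ 0.570.
p = a·p₁ + b·p₂ ≈ (0.793, 0.422, 0.439); φ = arcsin(p_z) ≈ 26.04°, λ = atan2(p_y, p_x) ≈ 27.98°.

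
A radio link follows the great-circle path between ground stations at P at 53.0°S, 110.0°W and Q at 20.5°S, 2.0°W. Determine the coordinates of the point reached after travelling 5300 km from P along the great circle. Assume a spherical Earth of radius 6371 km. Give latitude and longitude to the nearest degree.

Convert each endpoint to a unit vector on the sphere (x = cos φ cos λ, y = cos φ sin λ, z = sin φ).
The central angle between the endpoints is δ = arccos(p₁·p₂) ≈ 1.465 rad (83.9°). The total great-circle distance is δ·R ≈ 1.465 × 6371 ≈ 9334 km, so the target fraction is f = 5300/9334 ≈ 0.568.
Interpolate at f ≈ 0.568 with slerp weights a = sin((1−f)δ)/sin δ ≈ 0.595, b = sin(fδ)/sin δ ≈ 0.743.
p = a·p₁ + b·p₂ ≈ (0.573, -0.361, -0.736); φ = arcsin(p_z) ≈ -47.35°, λ = atan2(p_y, p_x) ≈ -32.18°.

≈ 47°S, 32°W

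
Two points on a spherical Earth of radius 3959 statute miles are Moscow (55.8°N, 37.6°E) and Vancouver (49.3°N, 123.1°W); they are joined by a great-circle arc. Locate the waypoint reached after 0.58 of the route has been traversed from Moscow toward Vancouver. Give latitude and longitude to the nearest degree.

≈ 78°N, 94°W

Convert each endpoint to a unit vector on the sphere (x = cos φ cos λ, y = cos φ sin λ, z = sin φ).
The central angle between the endpoints is δ = arccos(p₁·p₂) ≈ 1.286 rad (73.7°).
Interpolate at f = 0.58 with slerp weights a = sin((1−f)δ)/sin δ ≈ 0.536, b = sin(fδ)/sin δ ≈ 0.707.
p = a·p₁ + b·p₂ ≈ (-0.013, -0.203, 0.979); φ = arcsin(p_z) ≈ 78.29°, λ = atan2(p_y, p_x) ≈ -93.73°.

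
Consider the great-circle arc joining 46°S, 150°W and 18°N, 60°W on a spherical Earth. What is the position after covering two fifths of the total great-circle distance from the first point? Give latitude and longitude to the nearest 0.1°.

From cos δ = sin φ₁ sin φ₂ + cos φ₁ cos φ₂ cos Δλ, the central angle is δ ≈ 1.795 rad (102.8°).
Interpolate at f = 2/5 with slerp weights a = sin((1−f)δ)/sin δ ≈ 0.903, b = sin(fδ)/sin δ ≈ 0.675.
p = a·p₁ + b·p₂ ≈ (-0.222, -0.869, -0.441); φ = arcsin(p_z) ≈ -26.18°, λ = atan2(p_y, p_x) ≈ -104.35°.

≈ 26.2°S, 104.4°W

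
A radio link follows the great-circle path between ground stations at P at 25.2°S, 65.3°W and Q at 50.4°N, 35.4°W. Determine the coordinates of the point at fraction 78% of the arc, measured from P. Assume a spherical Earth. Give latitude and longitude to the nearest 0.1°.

The haversine formula gives a central angle δ ≈ 1.398 rad (80.1°) between the endpoints.
Interpolate at f = 0.78 with slerp weights a = sin((1−f)δ)/sin δ ≈ 0.307, b = sin(fδ)/sin δ ≈ 0.900.
p = a·p₁ + b·p₂ ≈ (0.584, -0.585, 0.563); φ = arcsin(p_z) ≈ 34.25°, λ = atan2(p_y, p_x) ≈ -45.05°.

≈ 34.2°N, 45.1°W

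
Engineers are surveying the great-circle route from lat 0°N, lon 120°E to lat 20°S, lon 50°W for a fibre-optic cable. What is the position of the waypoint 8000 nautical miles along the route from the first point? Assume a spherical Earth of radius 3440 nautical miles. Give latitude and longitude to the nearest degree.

≈ lat 41°S, lon 35°W

The haversine formula gives a central angle δ ≈ 2.753 rad (157.7°) between the endpoints. The total great-circle distance is δ·R ≈ 2.753 × 3440 ≈ 9470 nmi, so the target fraction is f = 8000/9470 ≈ 0.845.
Interpolate at f ≈ 0.845 with slerp weights a = sin((1−f)δ)/sin δ ≈ 1.094, b = sin(fδ)/sin δ ≈ 1.922.
p = a·p₁ + b·p₂ ≈ (0.614, -0.437, -0.657); φ = arcsin(p_z) ≈ -41.10°, λ = atan2(p_y, p_x) ≈ -35.40°.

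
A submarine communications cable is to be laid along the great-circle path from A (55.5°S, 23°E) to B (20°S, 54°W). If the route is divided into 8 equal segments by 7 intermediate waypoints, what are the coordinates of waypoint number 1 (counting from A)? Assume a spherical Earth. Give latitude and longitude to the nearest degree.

≈ (55°S, 9°E)

From cos δ = sin φ₁ sin φ₂ + cos φ₁ cos φ₂ cos Δλ, the central angle is δ ≈ 1.158 rad (66.3°).
Interpolate at f = 1/8 with slerp weights a = sin((1−f)δ)/sin δ ≈ 0.926, b = sin(fδ)/sin δ ≈ 0.157.
p = a·p₁ + b·p₂ ≈ (0.570, 0.085, -0.817); φ = arcsin(p_z) ≈ -54.81°, λ = atan2(p_y, p_x) ≈ 8.51°.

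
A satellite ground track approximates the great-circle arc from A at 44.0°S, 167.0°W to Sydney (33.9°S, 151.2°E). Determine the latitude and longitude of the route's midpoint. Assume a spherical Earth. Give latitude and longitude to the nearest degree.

≈ 41°S, 171°E

Convert each endpoint to a unit vector on the sphere (x = cos φ cos λ, y = cos φ sin λ, z = sin φ).
The central angle between the endpoints is δ = arccos(p₁·p₂) ≈ 0.587 rad (33.6°).
Interpolate at f = 1/2 with slerp weights a = sin((1−f)δ)/sin δ ≈ 0.522, b = sin(fδ)/sin δ ≈ 0.522.
p = a·p₁ + b·p₂ ≈ (-0.746, 0.124, -0.654); φ = arcsin(p_z) ≈ -40.86°, λ = atan2(p_y, p_x) ≈ 170.54°.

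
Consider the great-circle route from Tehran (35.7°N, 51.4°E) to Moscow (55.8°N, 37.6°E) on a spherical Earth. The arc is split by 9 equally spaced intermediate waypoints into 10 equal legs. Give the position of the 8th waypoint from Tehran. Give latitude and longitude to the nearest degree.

≈ 52°N, 41°E

Write both endpoints as unit vectors p₁, p₂ with components (cos φ cos λ, cos φ sin λ, sin φ).
The central angle between the endpoints is δ = arccos(p₁·p₂) ≈ 0.387 rad (22.2°).
Interpolate at f = 8/10 with slerp weights a = sin((1−f)δ)/sin δ ≈ 0.205, b = sin(fδ)/sin δ ≈ 0.807.
p = a·p₁ + b·p₂ ≈ (0.463, 0.407, 0.787); φ = arcsin(p_z) ≈ 51.93°, λ = atan2(p_y, p_x) ≈ 41.29°.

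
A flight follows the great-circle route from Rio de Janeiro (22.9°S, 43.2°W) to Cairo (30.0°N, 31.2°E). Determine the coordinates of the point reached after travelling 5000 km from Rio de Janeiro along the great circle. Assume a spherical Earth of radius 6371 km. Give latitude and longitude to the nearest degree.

≈ 5°N, 7°W

The haversine formula gives a central angle δ ≈ 1.551 rad (88.9°) between the endpoints. The total great-circle distance is δ·R ≈ 1.551 × 6371 ≈ 9880 km, so the target fraction is f = 5000/9880 ≈ 0.506.
Interpolate at f ≈ 0.506 with slerp weights a = sin((1−f)δ)/sin δ ≈ 0.693, b = sin(fδ)/sin δ ≈ 0.707.
p = a·p₁ + b·p₂ ≈ (0.989, -0.120, 0.084); φ = arcsin(p_z) ≈ 4.80°, λ = atan2(p_y, p_x) ≈ -6.93°.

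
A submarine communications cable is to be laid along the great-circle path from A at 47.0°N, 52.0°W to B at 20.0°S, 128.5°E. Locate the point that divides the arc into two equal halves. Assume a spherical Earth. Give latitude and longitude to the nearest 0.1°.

≈ 56.5°N, 129.8°E

Write both endpoints as unit vectors p₁, p₂ with components (cos φ cos λ, cos φ sin λ, sin φ).
The central angle between the endpoints is δ = arccos(p₁·p₂) ≈ 2.670 rad (153.0°).
Interpolate at f = 1/2 with slerp weights a = sin((1−f)δ)/sin δ ≈ 2.142, b = sin(fδ)/sin δ ≈ 2.142.
p = a·p₁ + b·p₂ ≈ (-0.354, 0.424, 0.834); φ = arcsin(p_z) ≈ 56.49°, λ = atan2(p_y, p_x) ≈ 129.82°.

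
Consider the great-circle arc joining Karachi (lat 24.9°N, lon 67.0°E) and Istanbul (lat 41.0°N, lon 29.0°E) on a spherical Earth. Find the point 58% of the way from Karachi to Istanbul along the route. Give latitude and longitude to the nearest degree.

≈ lat 36°N, lon 47°E

The haversine formula gives a central angle δ ≈ 0.617 rad (35.3°) between the endpoints.
Interpolate at f = 0.58 with slerp weights a = sin((1−f)δ)/sin δ ≈ 0.443, b = sin(fδ)/sin δ ≈ 0.605.
p = a·p₁ + b·p₂ ≈ (0.557, 0.591, 0.584); φ = arcsin(p_z) ≈ 35.71°, λ = atan2(p_y, p_x) ≈ 46.73°.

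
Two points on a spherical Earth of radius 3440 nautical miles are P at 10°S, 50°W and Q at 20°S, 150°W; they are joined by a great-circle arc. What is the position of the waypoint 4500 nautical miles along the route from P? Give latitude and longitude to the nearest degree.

≈ 23°S, 128°W

Convert each endpoint to a unit vector on the sphere (x = cos φ cos λ, y = cos φ sin λ, z = sin φ).
The central angle between the endpoints is δ = arccos(p₁·p₂) ≈ 1.672 rad (95.8°). The total great-circle distance is δ·R ≈ 1.672 × 3440 ≈ 5753 nmi, so the target fraction is f = 4500/5753 ≈ 0.782.
Interpolate at f ≈ 0.782 with slerp weights a = sin((1−f)δ)/sin δ ≈ 0.358, b = sin(fδ)/sin δ ≈ 0.971.
p = a·p₁ + b·p₂ ≈ (-0.563, -0.726, -0.394); φ = arcsin(p_z) ≈ -23.21°, λ = atan2(p_y, p_x) ≈ -127.80°.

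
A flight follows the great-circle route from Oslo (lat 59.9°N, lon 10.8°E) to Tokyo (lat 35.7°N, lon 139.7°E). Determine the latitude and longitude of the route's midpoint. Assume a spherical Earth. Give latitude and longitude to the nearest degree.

From cos δ = sin φ₁ sin φ₂ + cos φ₁ cos φ₂ cos Δλ, the central angle is δ ≈ 1.319 rad (75.6°).
Interpolate at f = 1/2 with slerp weights a = sin((1−f)δ)/sin δ ≈ 0.633, b = sin(fδ)/sin δ ≈ 0.633.
p = a·p₁ + b·p₂ ≈ (-0.080, 0.392, 0.917); φ = arcsin(p_z) ≈ 66.43°, λ = atan2(p_y, p_x) ≈ 101.57°.

≈ lat 66°N, lon 102°E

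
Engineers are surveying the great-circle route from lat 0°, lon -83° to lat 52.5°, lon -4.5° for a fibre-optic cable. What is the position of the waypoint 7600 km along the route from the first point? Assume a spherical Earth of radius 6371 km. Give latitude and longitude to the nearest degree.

Convert each endpoint to a unit vector on the sphere (x = cos φ cos λ, y = cos φ sin λ, z = sin φ).
The central angle between the endpoints is δ = arccos(p₁·p₂) ≈ 1.449 rad (83.0°). The total great-circle distance is δ·R ≈ 1.449 × 6371 ≈ 9232 km, so the target fraction is f = 7600/9232 ≈ 0.823.
Interpolate at f ≈ 0.823 with slerp weights a = sin((1−f)δ)/sin δ ≈ 0.255, b = sin(fδ)/sin δ ≈ 0.936.
p = a·p₁ + b·p₂ ≈ (0.599, -0.298, 0.743); φ = arcsin(p_z) ≈ 47.98°, λ = atan2(p_y, p_x) ≈ -26.45°.

≈ lat 48°, lon -26°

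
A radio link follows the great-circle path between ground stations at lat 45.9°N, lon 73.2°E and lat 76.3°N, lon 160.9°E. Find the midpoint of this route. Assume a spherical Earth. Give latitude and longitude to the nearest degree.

≈ lat 66°N, lon 92°E

Convert each endpoint to a unit vector on the sphere (x = cos φ cos λ, y = cos φ sin λ, z = sin φ).
The central angle between the endpoints is δ = arccos(p₁·p₂) ≈ 0.789 rad (45.2°).
Interpolate at f = 1/2 with slerp weights a = sin((1−f)δ)/sin δ ≈ 0.542, b = sin(fδ)/sin δ ≈ 0.542.
p = a·p₁ + b·p₂ ≈ (-0.012, 0.403, 0.915); φ = arcsin(p_z) ≈ 66.23°, λ = atan2(p_y, p_x) ≈ 91.75°.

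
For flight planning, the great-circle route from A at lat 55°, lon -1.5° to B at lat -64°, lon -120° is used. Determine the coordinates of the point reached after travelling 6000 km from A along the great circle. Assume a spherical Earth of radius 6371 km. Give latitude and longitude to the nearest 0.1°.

≈ lat 10.0°, lon -39.3°

Convert each endpoint to a unit vector on the sphere (x = cos φ cos λ, y = cos φ sin λ, z = sin φ).
The central angle between the endpoints is δ = arccos(p₁·p₂) ≈ 2.599 rad (148.9°). The total great-circle distance is δ·R ≈ 2.599 × 6371 ≈ 16556 km, so the target fraction is f = 6000/16556 ≈ 0.362.
Interpolate at f ≈ 0.362 with slerp weights a = sin((1−f)δ)/sin δ ≈ 1.929, b = sin(fδ)/sin δ ≈ 1.565.
p = a·p₁ + b·p₂ ≈ (0.763, -0.623, 0.173); φ = arcsin(p_z) ≈ 9.96°, λ = atan2(p_y, p_x) ≈ -39.25°.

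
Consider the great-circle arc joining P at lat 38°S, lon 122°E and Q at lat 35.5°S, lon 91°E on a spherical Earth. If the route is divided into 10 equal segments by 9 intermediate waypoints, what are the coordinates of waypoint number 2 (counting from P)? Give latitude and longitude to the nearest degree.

The haversine formula gives a central angle δ ≈ 0.434 rad (24.8°) between the endpoints.
Interpolate at f = 2/10 with slerp weights a = sin((1−f)δ)/sin δ ≈ 0.809, b = sin(fδ)/sin δ ≈ 0.206.
p = a·p₁ + b·p₂ ≈ (-0.341, 0.709, -0.618); φ = arcsin(p_z) ≈ -38.16°, λ = atan2(p_y, p_x) ≈ 115.69°.

≈ lat 38°S, lon 116°E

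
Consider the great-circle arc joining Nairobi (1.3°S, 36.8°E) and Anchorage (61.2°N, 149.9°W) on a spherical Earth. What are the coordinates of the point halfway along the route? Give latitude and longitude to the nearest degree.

≈ (58°N, 43°E)

From cos δ = sin φ₁ sin φ₂ + cos φ₁ cos φ₂ cos Δλ, the central angle is δ ≈ 2.092 rad (119.9°).
Interpolate at f = 1/2 with slerp weights a = sin((1−f)δ)/sin δ ≈ 0.998, b = sin(fδ)/sin δ ≈ 0.998.
p = a·p₁ + b·p₂ ≈ (0.383, 0.357, 0.852); φ = arcsin(p_z) ≈ 58.44°, λ = atan2(p_y, p_x) ≈ 42.95°.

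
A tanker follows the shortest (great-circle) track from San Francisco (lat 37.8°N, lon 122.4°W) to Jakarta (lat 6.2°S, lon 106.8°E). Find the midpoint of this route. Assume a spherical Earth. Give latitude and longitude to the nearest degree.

Convert each endpoint to a unit vector on the sphere (x = cos φ cos λ, y = cos φ sin λ, z = sin φ).
The central angle between the endpoints is δ = arccos(p₁·p₂) ≈ 2.189 rad (125.4°).
Interpolate at f = 1/2 with slerp weights a = sin((1−f)δ)/sin δ ≈ 1.090, b = sin(fδ)/sin δ ≈ 1.090.
p = a·p₁ + b·p₂ ≈ (-0.775, 0.310, 0.551); φ = arcsin(p_z) ≈ 33.41°, λ = atan2(p_y, p_x) ≈ 158.18°.

≈ lat 33°N, lon 158°E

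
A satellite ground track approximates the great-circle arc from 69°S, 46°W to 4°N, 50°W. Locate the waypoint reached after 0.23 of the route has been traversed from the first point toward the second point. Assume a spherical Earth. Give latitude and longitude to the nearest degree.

The haversine formula gives a central angle δ ≈ 1.275 rad (73.1°) between the endpoints.
Interpolate at f = 0.23 with slerp weights a = sin((1−f)δ)/sin δ ≈ 0.869, b = sin(fδ)/sin δ ≈ 0.302.
p = a·p₁ + b·p₂ ≈ (0.410, -0.455, -0.790); φ = arcsin(p_z) ≈ -52.22°, λ = atan2(p_y, p_x) ≈ -47.97°.

≈ 52°S, 48°W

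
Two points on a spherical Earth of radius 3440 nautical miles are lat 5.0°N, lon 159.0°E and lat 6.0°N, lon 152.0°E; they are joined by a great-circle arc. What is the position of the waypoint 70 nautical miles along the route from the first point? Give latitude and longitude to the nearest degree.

Convert each endpoint to a unit vector on the sphere (x = cos φ cos λ, y = cos φ sin λ, z = sin φ).
The central angle between the endpoints is δ = arccos(p₁·p₂) ≈ 0.123 rad (7.0°). The total great-circle distance is δ·R ≈ 0.123 × 3440 ≈ 423 nmi, so the target fraction is f = 70/423 ≈ 0.166.
Interpolate at f ≈ 0.166 with slerp weights a = sin((1−f)δ)/sin δ ≈ 0.835, b = sin(fδ)/sin δ ≈ 0.166.
p = a·p₁ + b·p₂ ≈ (-0.922, 0.376, 0.090); φ = arcsin(p_z) ≈ 5.17°, λ = atan2(p_y, p_x) ≈ 157.84°.

≈ lat 5°N, lon 158°E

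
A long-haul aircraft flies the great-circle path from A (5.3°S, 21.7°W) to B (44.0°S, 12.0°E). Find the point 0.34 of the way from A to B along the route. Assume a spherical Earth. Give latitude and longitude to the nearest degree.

Write both endpoints as unit vectors p₁, p₂ with components (cos φ cos λ, cos φ sin λ, sin φ).
The central angle between the endpoints is δ = arccos(p₁·p₂) ≈ 0.850 rad (48.7°).
Interpolate at f = 0.34 with slerp weights a = sin((1−f)δ)/sin δ ≈ 0.708, b = sin(fδ)/sin δ ≈ 0.379.
p = a·p₁ + b·p₂ ≈ (0.922, -0.204, -0.329); φ = arcsin(p_z) ≈ -19.20°, λ = atan2(p_y, p_x) ≈ -12.47°.

≈ (19°S, 12°W)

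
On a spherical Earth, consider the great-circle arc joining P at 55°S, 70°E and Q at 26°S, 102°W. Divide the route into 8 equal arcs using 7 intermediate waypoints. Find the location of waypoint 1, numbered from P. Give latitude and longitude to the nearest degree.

Convert each endpoint to a unit vector on the sphere (x = cos φ cos λ, y = cos φ sin λ, z = sin φ).
The central angle between the endpoints is δ = arccos(p₁·p₂) ≈ 1.723 rad (98.7°).
Interpolate at f = 1/8 with slerp weights a = sin((1−f)δ)/sin δ ≈ 1.010, b = sin(fδ)/sin δ ≈ 0.216.
p = a·p₁ + b·p₂ ≈ (0.158, 0.354, -0.922); φ = arcsin(p_z) ≈ -67.19°, λ = atan2(p_y, p_x) ≈ 66.00°.

≈ 67°S, 66°E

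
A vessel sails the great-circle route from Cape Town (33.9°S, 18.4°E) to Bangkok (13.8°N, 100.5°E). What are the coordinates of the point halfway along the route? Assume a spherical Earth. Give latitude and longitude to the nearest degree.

≈ (13°S, 63°E)

Write both endpoints as unit vectors p₁, p₂ with components (cos φ cos λ, cos φ sin λ, sin φ).
The central angle between the endpoints is δ = arccos(p₁·p₂) ≈ 1.593 rad (91.3°).
Interpolate at f = 1/2 with slerp weights a = sin((1−f)δ)/sin δ ≈ 0.715, b = sin(fδ)/sin δ ≈ 0.715.
p = a·p₁ + b·p₂ ≈ (0.437, 0.870, -0.228); φ = arcsin(p_z) ≈ -13.20°, λ = atan2(p_y, p_x) ≈ 63.35°.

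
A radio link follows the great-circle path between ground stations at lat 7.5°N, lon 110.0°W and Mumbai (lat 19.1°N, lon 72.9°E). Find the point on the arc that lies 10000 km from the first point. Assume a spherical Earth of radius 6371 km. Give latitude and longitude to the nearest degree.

≈ lat 80°N, lon 110°E

Write both endpoints as unit vectors p₁, p₂ with components (cos φ cos λ, cos φ sin λ, sin φ).
The central angle between the endpoints is δ = arccos(p₁·p₂) ≈ 2.675 rad (153.2°). The total great-circle distance is δ·R ≈ 2.675 × 6371 ≈ 17040 km, so the target fraction is f = 10000/17040 ≈ 0.587.
Interpolate at f ≈ 0.587 with slerp weights a = sin((1−f)δ)/sin δ ≈ 1.985, b = sin(fδ)/sin δ ≈ 2.221.
p = a·p₁ + b·p₂ ≈ (-0.056, 0.157, 0.986); φ = arcsin(p_z) ≈ 80.40°, λ = atan2(p_y, p_x) ≈ 109.55°.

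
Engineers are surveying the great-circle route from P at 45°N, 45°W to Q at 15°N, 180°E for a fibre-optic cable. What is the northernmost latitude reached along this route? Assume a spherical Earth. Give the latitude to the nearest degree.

The great circle lies in the plane with unit normal n̂ = (p₁ × p₂)/|p₁ × p₂|.
Here n̂_z ≈ -0.506; the vertex latitude is φ_max = arccos|n̂_z| ≈ 59.6°.

≈ 60°N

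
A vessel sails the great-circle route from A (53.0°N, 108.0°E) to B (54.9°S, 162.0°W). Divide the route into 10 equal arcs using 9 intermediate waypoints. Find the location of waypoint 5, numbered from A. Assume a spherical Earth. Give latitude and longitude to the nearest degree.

≈ (1°S, 152°E)

The haversine formula gives a central angle δ ≈ 2.283 rad (130.8°) between the endpoints.
Interpolate at f = 5/10 with slerp weights a = sin((1−f)δ)/sin δ ≈ 1.201, b = sin(fδ)/sin δ ≈ 1.201.
p = a·p₁ + b·p₂ ≈ (-0.880, 0.474, -0.023); φ = arcsin(p_z) ≈ -1.34°, λ = atan2(p_y, p_x) ≈ 151.69°.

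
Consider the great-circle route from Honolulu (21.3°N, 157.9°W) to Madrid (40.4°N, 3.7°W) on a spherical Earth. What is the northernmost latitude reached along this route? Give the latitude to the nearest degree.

The great circle lies in the plane with unit normal n̂ = (p₁ × p₂)/|p₁ × p₂|.
Here n̂_z ≈ +0.337; the vertex latitude is φ_max = arccos|n̂_z| ≈ 70.3°.
Check via Clairaut: cos φ_max = |cos φ₁| · sin C = cos(21.3°)·sin(21.2°) ≈ 0.337, again giving ≈ 70.3°.

≈ 70°N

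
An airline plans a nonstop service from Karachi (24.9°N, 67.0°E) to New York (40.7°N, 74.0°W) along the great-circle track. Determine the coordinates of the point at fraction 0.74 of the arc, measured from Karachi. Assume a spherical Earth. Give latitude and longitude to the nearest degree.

Convert each endpoint to a unit vector on the sphere (x = cos φ cos λ, y = cos φ sin λ, z = sin φ).
The central angle between the endpoints is δ = arccos(p₁·p₂) ≈ 1.834 rad (105.1°).
Interpolate at f = 0.74 with slerp weights a = sin((1−f)δ)/sin δ ≈ 0.475, b = sin(fδ)/sin δ ≈ 1.012.
p = a·p₁ + b·p₂ ≈ (0.380, -0.341, 0.860); φ = arcsin(p_z) ≈ 59.32°, λ = atan2(p_y, p_x) ≈ -41.89°.

≈ 59°N, 42°W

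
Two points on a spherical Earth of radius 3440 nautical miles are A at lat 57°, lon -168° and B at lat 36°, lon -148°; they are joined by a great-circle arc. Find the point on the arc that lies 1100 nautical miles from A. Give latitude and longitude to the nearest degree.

≈ lat 42°, lon -152°

Convert each endpoint to a unit vector on the sphere (x = cos φ cos λ, y = cos φ sin λ, z = sin φ).
The central angle between the endpoints is δ = arccos(p₁·p₂) ≈ 0.435 rad (24.9°). The total great-circle distance is δ·R ≈ 0.435 × 3440 ≈ 1495 nmi, so the target fraction is f = 1100/1495 ≈ 0.736.
Interpolate at f ≈ 0.736 with slerp weights a = sin((1−f)δ)/sin δ ≈ 0.272, b = sin(fδ)/sin δ ≈ 0.746.
p = a·p₁ + b·p₂ ≈ (-0.657, -0.351, 0.667); φ = arcsin(p_z) ≈ 41.84°, λ = atan2(p_y, p_x) ≈ -151.90°.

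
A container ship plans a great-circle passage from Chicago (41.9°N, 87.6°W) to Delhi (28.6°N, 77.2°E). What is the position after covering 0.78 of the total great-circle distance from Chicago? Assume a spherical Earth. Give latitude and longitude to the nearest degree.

Write both endpoints as unit vectors p₁, p₂ with components (cos φ cos λ, cos φ sin λ, sin φ).
The central angle between the endpoints is δ = arccos(p₁·p₂) ≈ 1.887 rad (108.1°).
Interpolate at f = 0.78 with slerp weights a = sin((1−f)δ)/sin δ ≈ 0.424, b = sin(fδ)/sin δ ≈ 1.047.
p = a·p₁ + b·p₂ ≈ (0.217, 0.581, 0.785); φ = arcsin(p_z) ≈ 51.68°, λ = atan2(p_y, p_x) ≈ 69.52°.

≈ 52°N, 70°E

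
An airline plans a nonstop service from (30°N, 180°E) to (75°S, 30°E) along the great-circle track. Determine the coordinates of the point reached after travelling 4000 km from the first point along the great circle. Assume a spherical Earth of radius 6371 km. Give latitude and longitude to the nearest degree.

≈ (6°S, 174°E)

From cos δ = sin φ₁ sin φ₂ + cos φ₁ cos φ₂ cos Δλ, the central angle is δ ≈ 2.315 rad (132.6°). The total great-circle distance is δ·R ≈ 2.315 × 6371 ≈ 14746 km, so the target fraction is f = 4000/14746 ≈ 0.271.
Interpolate at f ≈ 0.271 with slerp weights a = sin((1−f)δ)/sin δ ≈ 1.350, b = sin(fδ)/sin δ ≈ 0.798.
p = a·p₁ + b·p₂ ≈ (-0.990, 0.103, -0.096); φ = arcsin(p_z) ≈ -5.52°, λ = atan2(p_y, p_x) ≈ 174.04°.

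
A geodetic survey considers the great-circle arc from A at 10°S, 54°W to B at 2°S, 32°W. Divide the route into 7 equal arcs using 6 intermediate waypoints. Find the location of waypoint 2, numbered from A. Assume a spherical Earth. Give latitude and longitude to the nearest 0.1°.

≈ 7.8°S, 47.6°W

The haversine formula gives a central angle δ ≈ 0.406 rad (23.3°) between the endpoints.
Interpolate at f = 2/7 with slerp weights a = sin((1−f)δ)/sin δ ≈ 0.724, b = sin(fδ)/sin δ ≈ 0.293.
p = a·p₁ + b·p₂ ≈ (0.668, -0.732, -0.136); φ = arcsin(p_z) ≈ -7.81°, λ = atan2(p_y, p_x) ≈ -47.64°.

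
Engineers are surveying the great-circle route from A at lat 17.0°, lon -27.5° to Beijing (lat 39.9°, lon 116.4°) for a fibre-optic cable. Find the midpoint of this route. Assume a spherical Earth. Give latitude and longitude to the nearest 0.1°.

≈ lat 58.9°, lon 25.8°

The haversine formula gives a central angle δ ≈ 1.988 rad (113.9°) between the endpoints.
Interpolate at f = 1/2 with slerp weights a = sin((1−f)δ)/sin δ ≈ 0.917, b = sin(fδ)/sin δ ≈ 0.917.
p = a·p₁ + b·p₂ ≈ (0.465, 0.225, 0.856); φ = arcsin(p_z) ≈ 58.89°, λ = atan2(p_y, p_x) ≈ 25.84°.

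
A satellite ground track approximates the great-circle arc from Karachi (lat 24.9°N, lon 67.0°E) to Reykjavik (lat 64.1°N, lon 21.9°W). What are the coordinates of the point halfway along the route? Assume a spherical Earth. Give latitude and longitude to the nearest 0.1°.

≈ lat 52.5°N, lon 41.5°E

From cos δ = sin φ₁ sin φ₂ + cos φ₁ cos φ₂ cos Δλ, the central angle is δ ≈ 1.174 rad (67.3°).
Interpolate at f = 1/2 with slerp weights a = sin((1−f)δ)/sin δ ≈ 0.601, b = sin(fδ)/sin δ ≈ 0.601.
p = a·p₁ + b·p₂ ≈ (0.456, 0.404, 0.793); φ = arcsin(p_z) ≈ 52.47°, λ = atan2(p_y, p_x) ≈ 41.50°.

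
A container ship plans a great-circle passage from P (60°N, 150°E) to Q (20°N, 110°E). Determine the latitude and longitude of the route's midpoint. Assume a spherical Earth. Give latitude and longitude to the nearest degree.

≈ (42°N, 124°E)

The haversine formula gives a central angle δ ≈ 0.855 rad (49.0°) between the endpoints.
Interpolate at f = 1/2 with slerp weights a = sin((1−f)δ)/sin δ ≈ 0.549, b = sin(fδ)/sin δ ≈ 0.549.
p = a·p₁ + b·p₂ ≈ (-0.415, 0.623, 0.664); φ = arcsin(p_z) ≈ 41.59°, λ = atan2(p_y, p_x) ≈ 123.66°.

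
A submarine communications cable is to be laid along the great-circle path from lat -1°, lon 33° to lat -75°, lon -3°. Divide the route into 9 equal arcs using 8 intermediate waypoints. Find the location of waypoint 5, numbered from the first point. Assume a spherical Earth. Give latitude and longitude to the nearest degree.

≈ lat -43°, lon 25°

The haversine formula gives a central angle δ ≈ 1.343 rad (76.9°) between the endpoints.
Interpolate at f = 5/9 with slerp weights a = sin((1−f)δ)/sin δ ≈ 0.577, b = sin(fδ)/sin δ ≈ 0.697.
p = a·p₁ + b·p₂ ≈ (0.664, 0.305, -0.683); φ = arcsin(p_z) ≈ -43.08°, λ = atan2(p_y, p_x) ≈ 24.66°.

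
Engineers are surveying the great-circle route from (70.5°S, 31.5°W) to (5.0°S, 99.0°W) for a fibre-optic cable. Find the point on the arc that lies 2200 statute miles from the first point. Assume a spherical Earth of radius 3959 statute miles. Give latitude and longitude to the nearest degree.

≈ (48°S, 79°W)

From cos δ = sin φ₁ sin φ₂ + cos φ₁ cos φ₂ cos Δλ, the central angle is δ ≈ 1.360 rad (77.9°). The total great-circle distance is δ·R ≈ 1.360 × 3959 ≈ 5384 mi, so the target fraction is f = 2200/5384 ≈ 0.409.
Interpolate at f ≈ 0.409 with slerp weights a = sin((1−f)δ)/sin δ ≈ 0.737, b = sin(fδ)/sin δ ≈ 0.539.
p = a·p₁ + b·p₂ ≈ (0.126, -0.659, -0.741); φ = arcsin(p_z) ≈ -47.84°, λ = atan2(p_y, p_x) ≈ -79.22°.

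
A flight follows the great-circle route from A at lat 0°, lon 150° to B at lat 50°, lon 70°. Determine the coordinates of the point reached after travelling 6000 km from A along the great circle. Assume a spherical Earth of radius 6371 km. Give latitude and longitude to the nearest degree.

≈ lat 39°, lon 109°

Write both endpoints as unit vectors p₁, p₂ with components (cos φ cos λ, cos φ sin λ, sin φ).
The central angle between the endpoints is δ = arccos(p₁·p₂) ≈ 1.459 rad (83.6°). The total great-circle distance is δ·R ≈ 1.459 × 6371 ≈ 9295 km, so the target fraction is f = 6000/9295 ≈ 0.646.
Interpolate at f ≈ 0.646 with slerp weights a = sin((1−f)δ)/sin δ ≈ 0.498, b = sin(fδ)/sin δ ≈ 0.814.
p = a·p₁ + b·p₂ ≈ (-0.252, 0.740, 0.623); φ = arcsin(p_z) ≈ 38.56°, λ = atan2(p_y, p_x) ≈ 108.80°.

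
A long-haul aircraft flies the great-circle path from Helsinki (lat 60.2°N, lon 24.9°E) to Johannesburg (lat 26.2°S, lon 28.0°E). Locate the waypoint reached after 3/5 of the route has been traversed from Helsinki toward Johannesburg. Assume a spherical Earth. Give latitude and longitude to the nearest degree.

≈ lat 8°N, lon 27°E

Write both endpoints as unit vectors p₁, p₂ with components (cos φ cos λ, cos φ sin λ, sin φ).
The central angle between the endpoints is δ = arccos(p₁·p₂) ≈ 1.509 rad (86.4°).
Interpolate at f = 3/5 with slerp weights a = sin((1−f)δ)/sin δ ≈ 0.569, b = sin(fδ)/sin δ ≈ 0.788.
p = a·p₁ + b·p₂ ≈ (0.881, 0.451, 0.145); φ = arcsin(p_z) ≈ 8.36°, λ = atan2(p_y, p_x) ≈ 27.12°.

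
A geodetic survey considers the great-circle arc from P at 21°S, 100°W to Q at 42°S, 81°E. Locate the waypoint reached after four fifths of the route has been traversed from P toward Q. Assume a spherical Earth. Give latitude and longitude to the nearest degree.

≈ 65°S, 82°E

The haversine formula gives a central angle δ ≈ 2.042 rad (117.0°) between the endpoints.
Interpolate at f = 4/5 with slerp weights a = sin((1−f)δ)/sin δ ≈ 0.446, b = sin(fδ)/sin δ ≈ 1.120.
p = a·p₁ + b·p₂ ≈ (0.058, 0.412, -0.909); φ = arcsin(p_z) ≈ -65.39°, λ = atan2(p_y, p_x) ≈ 82.00°.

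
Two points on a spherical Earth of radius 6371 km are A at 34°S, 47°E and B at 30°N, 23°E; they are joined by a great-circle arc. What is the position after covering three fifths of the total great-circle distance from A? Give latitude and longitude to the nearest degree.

≈ 4°N, 33°E

Convert each endpoint to a unit vector on the sphere (x = cos φ cos λ, y = cos φ sin λ, z = sin φ).
The central angle between the endpoints is δ = arccos(p₁·p₂) ≈ 1.185 rad (67.9°).
Interpolate at f = 3/5 with slerp weights a = sin((1−f)δ)/sin δ ≈ 0.493, b = sin(fδ)/sin δ ≈ 0.704.
p = a·p₁ + b·p₂ ≈ (0.840, 0.537, 0.077); φ = arcsin(p_z) ≈ 4.40°, λ = atan2(p_y, p_x) ≈ 32.59°.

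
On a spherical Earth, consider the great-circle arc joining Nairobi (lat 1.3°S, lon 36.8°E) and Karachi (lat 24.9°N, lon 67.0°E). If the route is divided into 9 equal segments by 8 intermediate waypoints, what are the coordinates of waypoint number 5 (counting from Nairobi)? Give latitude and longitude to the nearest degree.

≈ lat 14°N, lon 53°E

Convert each endpoint to a unit vector on the sphere (x = cos φ cos λ, y = cos φ sin λ, z = sin φ).
The central angle between the endpoints is δ = arccos(p₁·p₂) ≈ 0.685 rad (39.3°).
Interpolate at f = 5/9 with slerp weights a = sin((1−f)δ)/sin δ ≈ 0.474, b = sin(fδ)/sin δ ≈ 0.587.
p = a·p₁ + b·p₂ ≈ (0.587, 0.774, 0.236); φ = arcsin(p_z) ≈ 13.68°, λ = atan2(p_y, p_x) ≈ 52.80°.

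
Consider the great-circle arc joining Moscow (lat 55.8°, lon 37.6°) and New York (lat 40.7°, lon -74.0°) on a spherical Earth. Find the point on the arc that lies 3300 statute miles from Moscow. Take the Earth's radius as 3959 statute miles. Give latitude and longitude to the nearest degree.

≈ lat 56°, lon -54°

Convert each endpoint to a unit vector on the sphere (x = cos φ cos λ, y = cos φ sin λ, z = sin φ).
The central angle between the endpoints is δ = arccos(p₁·p₂) ≈ 1.178 rad (67.5°). The total great-circle distance is δ·R ≈ 1.178 × 3959 ≈ 4665 mi, so the target fraction is f = 3300/4665 ≈ 0.707.
Interpolate at f ≈ 0.707 with slerp weights a = sin((1−f)δ)/sin δ ≈ 0.366, b = sin(fδ)/sin δ ≈ 0.801.
p = a·p₁ + b·p₂ ≈ (0.330, -0.458, 0.825); φ = arcsin(p_z) ≈ 55.59°, λ = atan2(p_y, p_x) ≈ -54.23°.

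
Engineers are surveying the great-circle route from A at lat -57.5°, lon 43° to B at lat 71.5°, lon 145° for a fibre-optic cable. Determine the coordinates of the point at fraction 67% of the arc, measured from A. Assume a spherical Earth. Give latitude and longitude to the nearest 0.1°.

Write both endpoints as unit vectors p₁, p₂ with components (cos φ cos λ, cos φ sin λ, sin φ).
The central angle between the endpoints is δ = arccos(p₁·p₂) ≈ 2.559 rad (146.6°).
Interpolate at f = 0.67 with slerp weights a = sin((1−f)δ)/sin δ ≈ 1.360, b = sin(fδ)/sin δ ≈ 1.800.
p = a·p₁ + b·p₂ ≈ (0.067, 0.826, 0.560); φ = arcsin(p_z) ≈ 34.05°, λ = atan2(p_y, p_x) ≈ 85.39°.

≈ lat 34.1°, lon 85.4°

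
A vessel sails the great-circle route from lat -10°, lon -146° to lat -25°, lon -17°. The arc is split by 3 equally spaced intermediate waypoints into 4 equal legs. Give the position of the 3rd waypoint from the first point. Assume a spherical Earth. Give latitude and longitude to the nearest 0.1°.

≈ lat -35.7°, lon -49.5°

The haversine formula gives a central angle δ ≈ 2.081 rad (119.2°) between the endpoints.
Interpolate at f = 3/4 with slerp weights a = sin((1−f)δ)/sin δ ≈ 0.570, b = sin(fδ)/sin δ ≈ 1.146.
p = a·p₁ + b·p₂ ≈ (0.528, -0.617, -0.583); φ = arcsin(p_z) ≈ -35.67°, λ = atan2(p_y, p_x) ≈ -49.46°.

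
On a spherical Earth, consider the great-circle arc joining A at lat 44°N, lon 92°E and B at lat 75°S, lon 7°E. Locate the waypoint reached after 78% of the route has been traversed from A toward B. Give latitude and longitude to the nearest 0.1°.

Convert each endpoint to a unit vector on the sphere (x = cos φ cos λ, y = cos φ sin λ, z = sin φ).
The central angle between the endpoints is δ = arccos(p₁·p₂) ≈ 2.285 rad (130.9°).
Interpolate at f = 0.78 with slerp weights a = sin((1−f)δ)/sin δ ≈ 0.637, b = sin(fδ)/sin δ ≈ 1.294.
p = a·p₁ + b·p₂ ≈ (0.316, 0.499, -0.807); φ = arcsin(p_z) ≈ -53.79°, λ = atan2(p_y, p_x) ≈ 57.63°.

≈ lat 53.8°S, lon 57.6°E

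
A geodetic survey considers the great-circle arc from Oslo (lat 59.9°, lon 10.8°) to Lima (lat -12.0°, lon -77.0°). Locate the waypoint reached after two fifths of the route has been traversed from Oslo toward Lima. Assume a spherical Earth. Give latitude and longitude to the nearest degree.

Convert each endpoint to a unit vector on the sphere (x = cos φ cos λ, y = cos φ sin λ, z = sin φ).
The central angle between the endpoints is δ = arccos(p₁·p₂) ≈ 1.733 rad (99.3°).
Interpolate at f = 2/5 with slerp weights a = sin((1−f)δ)/sin δ ≈ 0.874, b = sin(fδ)/sin δ ≈ 0.647.
p = a·p₁ + b·p₂ ≈ (0.573, -0.535, 0.621); φ = arcsin(p_z) ≈ 38.40°, λ = atan2(p_y, p_x) ≈ -43.04°.

≈ lat 38°, lon -43°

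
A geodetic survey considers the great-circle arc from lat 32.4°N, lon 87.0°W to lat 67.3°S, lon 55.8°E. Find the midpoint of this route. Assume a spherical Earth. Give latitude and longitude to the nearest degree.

≈ lat 33°S, lon 64°W

Convert each endpoint to a unit vector on the sphere (x = cos φ cos λ, y = cos φ sin λ, z = sin φ).
The central angle between the endpoints is δ = arccos(p₁·p₂) ≈ 2.425 rad (138.9°).
Interpolate at f = 1/2 with slerp weights a = sin((1−f)δ)/sin δ ≈ 1.425, b = sin(fδ)/sin δ ≈ 1.425.
p = a·p₁ + b·p₂ ≈ (0.372, -0.747, -0.551); φ = arcsin(p_z) ≈ -33.45°, λ = atan2(p_y, p_x) ≈ -63.51°.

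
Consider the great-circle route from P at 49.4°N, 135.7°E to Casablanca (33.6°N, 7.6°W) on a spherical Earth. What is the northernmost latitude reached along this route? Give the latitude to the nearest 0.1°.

≈ 71.1°N

The great circle lies in the plane with unit normal n̂ = (p₁ × p₂)/|p₁ × p₂|.
Here n̂_z ≈ -0.324; the vertex latitude is φ_max = arccos|n̂_z| ≈ 71.1°.
Check via Clairaut: cos φ_max = |cos φ₁| · sin C = cos(49.4°)·sin(29.9°) ≈ 0.324, again giving ≈ 71.1°.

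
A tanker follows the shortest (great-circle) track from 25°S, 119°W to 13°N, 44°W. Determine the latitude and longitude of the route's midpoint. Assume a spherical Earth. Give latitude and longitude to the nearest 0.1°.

Write both endpoints as unit vectors p₁, p₂ with components (cos φ cos λ, cos φ sin λ, sin φ).
The central angle between the endpoints is δ = arccos(p₁·p₂) ≈ 1.437 rad (82.3°).
Interpolate at f = 1/2 with slerp weights a = sin((1−f)δ)/sin δ ≈ 0.664, b = sin(fδ)/sin δ ≈ 0.664.
p = a·p₁ + b·p₂ ≈ (0.174, -0.976, -0.131); φ = arcsin(p_z) ≈ -7.54°, λ = atan2(p_y, p_x) ≈ -79.91°.

≈ 7.5°S, 79.9°W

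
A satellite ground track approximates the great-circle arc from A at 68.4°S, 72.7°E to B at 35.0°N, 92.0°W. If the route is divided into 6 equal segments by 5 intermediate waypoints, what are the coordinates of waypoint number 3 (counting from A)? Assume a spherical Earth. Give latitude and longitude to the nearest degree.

≈ 37°S, 80°W

Write both endpoints as unit vectors p₁, p₂ with components (cos φ cos λ, cos φ sin λ, sin φ).
The central angle between the endpoints is δ = arccos(p₁·p₂) ≈ 2.540 rad (145.5°).
Interpolate at f = 3/6 with slerp weights a = sin((1−f)δ)/sin δ ≈ 1.686, b = sin(fδ)/sin δ ≈ 1.686.
p = a·p₁ + b·p₂ ≈ (0.136, -0.788, -0.601); φ = arcsin(p_z) ≈ -36.92°, λ = atan2(p_y, p_x) ≈ -80.18°.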